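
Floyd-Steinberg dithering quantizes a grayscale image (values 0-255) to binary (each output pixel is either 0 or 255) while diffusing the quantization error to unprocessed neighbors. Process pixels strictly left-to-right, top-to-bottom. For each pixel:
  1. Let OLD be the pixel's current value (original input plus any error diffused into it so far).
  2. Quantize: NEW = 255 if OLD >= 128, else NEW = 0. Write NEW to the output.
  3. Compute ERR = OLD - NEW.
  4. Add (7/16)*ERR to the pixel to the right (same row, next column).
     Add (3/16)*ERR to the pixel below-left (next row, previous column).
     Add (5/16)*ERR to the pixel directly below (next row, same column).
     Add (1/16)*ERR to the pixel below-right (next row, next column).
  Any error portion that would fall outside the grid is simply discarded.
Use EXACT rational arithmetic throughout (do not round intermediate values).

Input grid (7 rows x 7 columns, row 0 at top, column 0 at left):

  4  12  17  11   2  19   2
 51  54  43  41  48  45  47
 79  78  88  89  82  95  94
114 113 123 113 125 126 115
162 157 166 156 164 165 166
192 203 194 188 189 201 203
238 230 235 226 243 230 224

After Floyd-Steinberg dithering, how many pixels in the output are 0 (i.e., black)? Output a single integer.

Answer: 24

Derivation:
(0,0): OLD=4 → NEW=0, ERR=4
(0,1): OLD=55/4 → NEW=0, ERR=55/4
(0,2): OLD=1473/64 → NEW=0, ERR=1473/64
(0,3): OLD=21575/1024 → NEW=0, ERR=21575/1024
(0,4): OLD=183793/16384 → NEW=0, ERR=183793/16384
(0,5): OLD=6267287/262144 → NEW=0, ERR=6267287/262144
(0,6): OLD=52259617/4194304 → NEW=0, ERR=52259617/4194304
(1,0): OLD=3509/64 → NEW=0, ERR=3509/64
(1,1): OLD=44467/512 → NEW=0, ERR=44467/512
(1,2): OLD=1523695/16384 → NEW=0, ERR=1523695/16384
(1,3): OLD=6017059/65536 → NEW=0, ERR=6017059/65536
(1,4): OLD=408832745/4194304 → NEW=0, ERR=408832745/4194304
(1,5): OLD=3293470457/33554432 → NEW=0, ERR=3293470457/33554432
(1,6): OLD=51179823479/536870912 → NEW=0, ERR=51179823479/536870912
(2,0): OLD=920929/8192 → NEW=0, ERR=920929/8192
(2,1): OLD=45924347/262144 → NEW=255, ERR=-20922373/262144
(2,2): OLD=439509553/4194304 → NEW=0, ERR=439509553/4194304
(2,3): OLD=6295639401/33554432 → NEW=255, ERR=-2260740759/33554432
(2,4): OLD=28756342425/268435456 → NEW=0, ERR=28756342425/268435456
(2,5): OLD=1687980278547/8589934592 → NEW=255, ERR=-502453042413/8589934592
(2,6): OLD=14339604644789/137438953472 → NEW=0, ERR=14339604644789/137438953472
(3,0): OLD=562732177/4194304 → NEW=255, ERR=-506815343/4194304
(3,1): OLD=2075924349/33554432 → NEW=0, ERR=2075924349/33554432
(3,2): OLD=44343344359/268435456 → NEW=255, ERR=-24107696921/268435456
(3,3): OLD=85136358577/1073741824 → NEW=0, ERR=85136358577/1073741824
(3,4): OLD=24462411290769/137438953472 → NEW=255, ERR=-10584521844591/137438953472
(3,5): OLD=110265547575171/1099511627776 → NEW=0, ERR=110265547575171/1099511627776
(3,6): OLD=3304230424496733/17592186044416 → NEW=255, ERR=-1181777016829347/17592186044416
(4,0): OLD=72928247071/536870912 → NEW=255, ERR=-63973835489/536870912
(4,1): OLD=857358285011/8589934592 → NEW=0, ERR=857358285011/8589934592
(4,2): OLD=27533852003261/137438953472 → NEW=255, ERR=-7513081132099/137438953472
(4,3): OLD=150423311536687/1099511627776 → NEW=255, ERR=-129952153546193/1099511627776
(4,4): OLD=985024418292797/8796093022208 → NEW=0, ERR=985024418292797/8796093022208
(4,5): OLD=64154806972775389/281474976710656 → NEW=255, ERR=-7621312088441891/281474976710656
(4,6): OLD=627934172357305115/4503599627370496 → NEW=255, ERR=-520483732622171365/4503599627370496
(5,0): OLD=23842447082537/137438953472 → NEW=255, ERR=-11204486052823/137438953472
(5,1): OLD=198821218013347/1099511627776 → NEW=255, ERR=-81554247069533/1099511627776
(5,2): OLD=1130683258844421/8796093022208 → NEW=255, ERR=-1112320461818619/8796093022208
(5,3): OLD=7974277249323833/70368744177664 → NEW=0, ERR=7974277249323833/70368744177664
(5,4): OLD=1175932311907787507/4503599627370496 → NEW=255, ERR=27514406928311027/4503599627370496
(5,5): OLD=6504676793672869507/36028797018963968 → NEW=255, ERR=-2682666446162942333/36028797018963968
(5,6): OLD=76447990342246955085/576460752303423488 → NEW=255, ERR=-70549501495126034355/576460752303423488
(6,0): OLD=3494098095249489/17592186044416 → NEW=255, ERR=-991909346076591/17592186044416
(6,1): OLD=43163442469679045/281474976710656 → NEW=255, ERR=-28612676591538235/281474976710656
(6,2): OLD=754899342142405423/4503599627370496 → NEW=255, ERR=-393518562837071057/4503599627370496
(6,3): OLD=7797595088414821425/36028797018963968 → NEW=255, ERR=-1389748151420990415/36028797018963968
(6,4): OLD=15935891580010298907/72057594037927936 → NEW=255, ERR=-2438794899661324773/72057594037927936
(6,5): OLD=1562063078003974570303/9223372036854775808 → NEW=255, ERR=-789896791393993260737/9223372036854775808
(6,6): OLD=21196565110501767685065/147573952589676412928 → NEW=255, ERR=-16434792799865717611575/147573952589676412928
Output grid:
  Row 0: .......  (7 black, running=7)
  Row 1: .......  (7 black, running=14)
  Row 2: .#.#.#.  (4 black, running=18)
  Row 3: #.#.#.#  (3 black, running=21)
  Row 4: #.##.##  (2 black, running=23)
  Row 5: ###.###  (1 black, running=24)
  Row 6: #######  (0 black, running=24)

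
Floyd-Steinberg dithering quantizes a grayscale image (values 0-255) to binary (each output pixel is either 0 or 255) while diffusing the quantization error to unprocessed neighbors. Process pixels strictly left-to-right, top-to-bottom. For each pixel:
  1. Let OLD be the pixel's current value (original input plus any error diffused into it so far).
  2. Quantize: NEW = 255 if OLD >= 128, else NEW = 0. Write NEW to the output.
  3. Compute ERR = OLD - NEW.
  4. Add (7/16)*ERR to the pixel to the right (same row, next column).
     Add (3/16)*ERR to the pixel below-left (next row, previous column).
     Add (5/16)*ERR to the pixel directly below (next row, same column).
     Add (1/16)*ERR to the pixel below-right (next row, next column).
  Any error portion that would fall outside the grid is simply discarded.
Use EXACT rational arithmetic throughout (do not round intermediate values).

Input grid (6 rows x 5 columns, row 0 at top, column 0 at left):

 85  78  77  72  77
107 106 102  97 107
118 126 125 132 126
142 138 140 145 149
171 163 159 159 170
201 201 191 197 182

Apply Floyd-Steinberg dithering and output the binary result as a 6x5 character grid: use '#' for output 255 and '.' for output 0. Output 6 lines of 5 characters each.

Answer: ....#
#.#..
.#.##
#.#.#
###.#
#.###

Derivation:
(0,0): OLD=85 → NEW=0, ERR=85
(0,1): OLD=1843/16 → NEW=0, ERR=1843/16
(0,2): OLD=32613/256 → NEW=0, ERR=32613/256
(0,3): OLD=523203/4096 → NEW=0, ERR=523203/4096
(0,4): OLD=8708693/65536 → NEW=255, ERR=-8002987/65536
(1,0): OLD=39721/256 → NEW=255, ERR=-25559/256
(1,1): OLD=261151/2048 → NEW=0, ERR=261151/2048
(1,2): OLD=14991243/65536 → NEW=255, ERR=-1720437/65536
(1,3): OLD=28966255/262144 → NEW=0, ERR=28966255/262144
(1,4): OLD=524979565/4194304 → NEW=0, ERR=524979565/4194304
(2,0): OLD=3627717/32768 → NEW=0, ERR=3627717/32768
(2,1): OLD=212988359/1048576 → NEW=255, ERR=-54398521/1048576
(2,2): OLD=2060031765/16777216 → NEW=0, ERR=2060031765/16777216
(2,3): OLD=64982227055/268435456 → NEW=255, ERR=-3468814225/268435456
(2,4): OLD=714539085641/4294967296 → NEW=255, ERR=-380677574839/4294967296
(3,0): OLD=2799603829/16777216 → NEW=255, ERR=-1478586251/16777216
(3,1): OLD=15189796945/134217728 → NEW=0, ERR=15189796945/134217728
(3,2): OLD=954422655819/4294967296 → NEW=255, ERR=-140794004661/4294967296
(3,3): OLD=1010824545427/8589934592 → NEW=0, ERR=1010824545427/8589934592
(3,4): OLD=23636398081727/137438953472 → NEW=255, ERR=-11410535053633/137438953472
(4,0): OLD=353645644603/2147483648 → NEW=255, ERR=-193962685637/2147483648
(4,1): OLD=10115264526011/68719476736 → NEW=255, ERR=-7408202041669/68719476736
(4,2): OLD=143738379277909/1099511627776 → NEW=255, ERR=-136637085804971/1099511627776
(4,3): OLD=2177729583020219/17592186044416 → NEW=0, ERR=2177729583020219/17592186044416
(4,4): OLD=57862279356662429/281474976710656 → NEW=255, ERR=-13913839704554851/281474976710656
(5,0): OLD=167743201356049/1099511627776 → NEW=255, ERR=-112632263726831/1099511627776
(5,1): OLD=822863616522611/8796093022208 → NEW=0, ERR=822863616522611/8796093022208
(5,2): OLD=58987533345047563/281474976710656 → NEW=255, ERR=-12788585716169717/281474976710656
(5,3): OLD=223796695035170021/1125899906842624 → NEW=255, ERR=-63307781209699099/1125899906842624
(5,4): OLD=2696563959480024391/18014398509481984 → NEW=255, ERR=-1897107660437881529/18014398509481984
Row 0: ....#
Row 1: #.#..
Row 2: .#.##
Row 3: #.#.#
Row 4: ###.#
Row 5: #.###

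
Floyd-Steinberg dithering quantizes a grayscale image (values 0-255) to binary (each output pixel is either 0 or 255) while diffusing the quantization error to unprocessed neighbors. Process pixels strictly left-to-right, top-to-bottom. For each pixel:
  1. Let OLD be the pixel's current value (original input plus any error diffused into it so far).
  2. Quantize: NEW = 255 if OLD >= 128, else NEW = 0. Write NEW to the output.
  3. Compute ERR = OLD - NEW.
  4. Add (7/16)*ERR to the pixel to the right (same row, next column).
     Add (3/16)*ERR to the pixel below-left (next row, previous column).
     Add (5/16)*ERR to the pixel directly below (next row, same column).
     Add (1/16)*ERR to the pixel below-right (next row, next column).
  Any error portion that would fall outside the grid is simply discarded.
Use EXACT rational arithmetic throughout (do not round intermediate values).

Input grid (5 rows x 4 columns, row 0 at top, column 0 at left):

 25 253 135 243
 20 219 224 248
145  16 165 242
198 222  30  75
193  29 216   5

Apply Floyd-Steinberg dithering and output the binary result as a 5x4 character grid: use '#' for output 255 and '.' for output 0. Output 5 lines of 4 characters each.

Answer: .###
.###
#..#
##..
#.#.

Derivation:
(0,0): OLD=25 → NEW=0, ERR=25
(0,1): OLD=4223/16 → NEW=255, ERR=143/16
(0,2): OLD=35561/256 → NEW=255, ERR=-29719/256
(0,3): OLD=787295/4096 → NEW=255, ERR=-257185/4096
(1,0): OLD=7549/256 → NEW=0, ERR=7549/256
(1,1): OLD=439275/2048 → NEW=255, ERR=-82965/2048
(1,2): OLD=10406087/65536 → NEW=255, ERR=-6305593/65536
(1,3): OLD=187724833/1048576 → NEW=255, ERR=-79662047/1048576
(2,0): OLD=4804425/32768 → NEW=255, ERR=-3551415/32768
(2,1): OLD=-63201229/1048576 → NEW=0, ERR=-63201229/1048576
(2,2): OLD=192490047/2097152 → NEW=0, ERR=192490047/2097152
(2,3): OLD=8469203427/33554432 → NEW=255, ERR=-87176733/33554432
(3,0): OLD=2564058681/16777216 → NEW=255, ERR=-1714131399/16777216
(3,1): OLD=45339089767/268435456 → NEW=255, ERR=-23111951513/268435456
(3,2): OLD=71987232153/4294967296 → NEW=0, ERR=71987232153/4294967296
(3,3): OLD=5996297887407/68719476736 → NEW=0, ERR=5996297887407/68719476736
(4,0): OLD=622462321669/4294967296 → NEW=255, ERR=-472754338811/4294967296
(4,1): OLD=-1694113804529/34359738368 → NEW=0, ERR=-1694113804529/34359738368
(4,2): OLD=231608130983343/1099511627776 → NEW=255, ERR=-48767334099537/1099511627776
(4,3): OLD=244722153949049/17592186044416 → NEW=0, ERR=244722153949049/17592186044416
Row 0: .###
Row 1: .###
Row 2: #..#
Row 3: ##..
Row 4: #.#.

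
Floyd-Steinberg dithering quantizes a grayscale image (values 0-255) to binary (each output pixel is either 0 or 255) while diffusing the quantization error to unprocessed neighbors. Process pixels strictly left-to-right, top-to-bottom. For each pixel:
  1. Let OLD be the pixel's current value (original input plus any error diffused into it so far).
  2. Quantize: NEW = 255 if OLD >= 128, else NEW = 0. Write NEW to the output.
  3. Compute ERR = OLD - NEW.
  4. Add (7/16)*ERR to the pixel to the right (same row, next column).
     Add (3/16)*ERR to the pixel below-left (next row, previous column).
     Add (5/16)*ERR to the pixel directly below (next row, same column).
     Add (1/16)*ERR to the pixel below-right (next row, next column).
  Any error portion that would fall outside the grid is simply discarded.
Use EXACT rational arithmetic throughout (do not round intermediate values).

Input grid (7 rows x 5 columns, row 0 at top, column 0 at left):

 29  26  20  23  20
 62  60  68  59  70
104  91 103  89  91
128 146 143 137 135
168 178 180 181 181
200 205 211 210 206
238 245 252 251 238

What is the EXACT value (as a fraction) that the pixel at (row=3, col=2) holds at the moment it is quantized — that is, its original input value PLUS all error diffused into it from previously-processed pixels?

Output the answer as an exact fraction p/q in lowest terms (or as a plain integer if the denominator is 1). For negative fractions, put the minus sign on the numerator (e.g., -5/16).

(0,0): OLD=29 → NEW=0, ERR=29
(0,1): OLD=619/16 → NEW=0, ERR=619/16
(0,2): OLD=9453/256 → NEW=0, ERR=9453/256
(0,3): OLD=160379/4096 → NEW=0, ERR=160379/4096
(0,4): OLD=2433373/65536 → NEW=0, ERR=2433373/65536
(1,0): OLD=20049/256 → NEW=0, ERR=20049/256
(1,1): OLD=235703/2048 → NEW=0, ERR=235703/2048
(1,2): OLD=9152131/65536 → NEW=255, ERR=-7559549/65536
(1,3): OLD=7874887/262144 → NEW=0, ERR=7874887/262144
(1,4): OLD=407657205/4194304 → NEW=0, ERR=407657205/4194304
(2,0): OLD=4916941/32768 → NEW=255, ERR=-3438899/32768
(2,1): OLD=67442207/1048576 → NEW=0, ERR=67442207/1048576
(2,2): OLD=1810563357/16777216 → NEW=0, ERR=1810563357/16777216
(2,3): OLD=42041304839/268435456 → NEW=255, ERR=-26409736441/268435456
(2,4): OLD=344488058737/4294967296 → NEW=0, ERR=344488058737/4294967296
(3,0): OLD=1799586429/16777216 → NEW=0, ERR=1799586429/16777216
(3,1): OLD=30427515961/134217728 → NEW=255, ERR=-3798004679/134217728
(3,2): OLD=643889322051/4294967296 → NEW=255, ERR=-451327338429/4294967296
Target (3,2): original=143, with diffused error = 643889322051/4294967296

Answer: 643889322051/4294967296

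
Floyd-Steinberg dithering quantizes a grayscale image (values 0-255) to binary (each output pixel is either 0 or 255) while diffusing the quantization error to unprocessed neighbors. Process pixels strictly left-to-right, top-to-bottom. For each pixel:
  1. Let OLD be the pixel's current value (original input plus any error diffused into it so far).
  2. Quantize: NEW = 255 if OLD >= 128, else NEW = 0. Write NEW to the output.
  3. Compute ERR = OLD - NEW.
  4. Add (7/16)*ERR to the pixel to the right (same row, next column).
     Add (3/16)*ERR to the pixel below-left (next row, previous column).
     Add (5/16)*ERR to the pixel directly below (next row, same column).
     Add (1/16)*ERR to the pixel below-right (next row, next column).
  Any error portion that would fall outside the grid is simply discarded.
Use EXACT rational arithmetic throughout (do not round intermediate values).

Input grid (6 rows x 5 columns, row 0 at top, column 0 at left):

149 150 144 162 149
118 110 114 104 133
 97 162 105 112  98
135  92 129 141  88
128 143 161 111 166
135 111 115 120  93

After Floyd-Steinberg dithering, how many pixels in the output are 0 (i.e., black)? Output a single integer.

(0,0): OLD=149 → NEW=255, ERR=-106
(0,1): OLD=829/8 → NEW=0, ERR=829/8
(0,2): OLD=24235/128 → NEW=255, ERR=-8405/128
(0,3): OLD=272941/2048 → NEW=255, ERR=-249299/2048
(0,4): OLD=3137339/32768 → NEW=0, ERR=3137339/32768
(1,0): OLD=13351/128 → NEW=0, ERR=13351/128
(1,1): OLD=173137/1024 → NEW=255, ERR=-87983/1024
(1,2): OLD=1295717/32768 → NEW=0, ERR=1295717/32768
(1,3): OLD=12728097/131072 → NEW=0, ERR=12728097/131072
(1,4): OLD=414809539/2097152 → NEW=255, ERR=-119964221/2097152
(2,0): OLD=1859339/16384 → NEW=0, ERR=1859339/16384
(2,1): OLD=104193129/524288 → NEW=255, ERR=-29500311/524288
(2,2): OLD=885648891/8388608 → NEW=0, ERR=885648891/8388608
(2,3): OLD=24197051713/134217728 → NEW=255, ERR=-10028468927/134217728
(2,4): OLD=114899135623/2147483648 → NEW=0, ERR=114899135623/2147483648
(3,0): OLD=1341455387/8388608 → NEW=255, ERR=-797639653/8388608
(3,1): OLD=4006728383/67108864 → NEW=0, ERR=4006728383/67108864
(3,2): OLD=366334012837/2147483648 → NEW=255, ERR=-181274317403/2147483648
(3,3): OLD=418118612109/4294967296 → NEW=0, ERR=418118612109/4294967296
(3,4): OLD=9802224588097/68719476736 → NEW=255, ERR=-7721241979583/68719476736
(4,0): OLD=117553552501/1073741824 → NEW=0, ERR=117553552501/1073741824
(4,1): OLD=6452250159541/34359738368 → NEW=255, ERR=-2309483124299/34359738368
(4,2): OLD=69928650396347/549755813888 → NEW=0, ERR=69928650396347/549755813888
(4,3): OLD=1501746757224117/8796093022208 → NEW=255, ERR=-741256963438923/8796093022208
(4,4): OLD=14088336373578099/140737488355328 → NEW=0, ERR=14088336373578099/140737488355328
(5,0): OLD=86097153902143/549755813888 → NEW=255, ERR=-54090578639297/549755813888
(5,1): OLD=341473497557821/4398046511104 → NEW=0, ERR=341473497557821/4398046511104
(5,2): OLD=23744733588242661/140737488355328 → NEW=255, ERR=-12143325942365979/140737488355328
(5,3): OLD=46519720648188299/562949953421312 → NEW=0, ERR=46519720648188299/562949953421312
(5,4): OLD=1397633857039701257/9007199254740992 → NEW=255, ERR=-899201952919251703/9007199254740992
Output grid:
  Row 0: #.##.  (2 black, running=2)
  Row 1: .#..#  (3 black, running=5)
  Row 2: .#.#.  (3 black, running=8)
  Row 3: #.#.#  (2 black, running=10)
  Row 4: .#.#.  (3 black, running=13)
  Row 5: #.#.#  (2 black, running=15)

Answer: 15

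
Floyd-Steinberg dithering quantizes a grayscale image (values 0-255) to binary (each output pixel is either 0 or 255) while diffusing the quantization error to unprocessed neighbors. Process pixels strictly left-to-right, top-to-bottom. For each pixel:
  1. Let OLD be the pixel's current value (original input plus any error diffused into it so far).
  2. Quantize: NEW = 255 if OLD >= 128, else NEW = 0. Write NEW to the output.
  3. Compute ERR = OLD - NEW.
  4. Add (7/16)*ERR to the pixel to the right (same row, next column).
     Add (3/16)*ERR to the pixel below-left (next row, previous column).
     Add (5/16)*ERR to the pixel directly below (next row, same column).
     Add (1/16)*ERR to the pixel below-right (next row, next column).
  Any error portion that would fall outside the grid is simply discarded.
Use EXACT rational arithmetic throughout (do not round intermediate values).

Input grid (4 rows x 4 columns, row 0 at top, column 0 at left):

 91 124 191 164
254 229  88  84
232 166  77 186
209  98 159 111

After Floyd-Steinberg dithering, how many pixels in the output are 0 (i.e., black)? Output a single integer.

(0,0): OLD=91 → NEW=0, ERR=91
(0,1): OLD=2621/16 → NEW=255, ERR=-1459/16
(0,2): OLD=38683/256 → NEW=255, ERR=-26597/256
(0,3): OLD=485565/4096 → NEW=0, ERR=485565/4096
(1,0): OLD=67927/256 → NEW=255, ERR=2647/256
(1,1): OLD=391649/2048 → NEW=255, ERR=-130591/2048
(1,2): OLD=2894325/65536 → NEW=0, ERR=2894325/65536
(1,3): OLD=140377027/1048576 → NEW=255, ERR=-127009853/1048576
(2,0): OLD=7316283/32768 → NEW=255, ERR=-1039557/32768
(2,1): OLD=147975865/1048576 → NEW=255, ERR=-119411015/1048576
(2,2): OLD=29952797/2097152 → NEW=0, ERR=29952797/2097152
(2,3): OLD=5273313801/33554432 → NEW=255, ERR=-3283066359/33554432
(3,0): OLD=2981875979/16777216 → NEW=255, ERR=-1296314101/16777216
(3,1): OLD=7866208725/268435456 → NEW=0, ERR=7866208725/268435456
(3,2): OLD=647770238763/4294967296 → NEW=255, ERR=-447446421717/4294967296
(3,3): OLD=2455917824173/68719476736 → NEW=0, ERR=2455917824173/68719476736
Output grid:
  Row 0: .##.  (2 black, running=2)
  Row 1: ##.#  (1 black, running=3)
  Row 2: ##.#  (1 black, running=4)
  Row 3: #.#.  (2 black, running=6)

Answer: 6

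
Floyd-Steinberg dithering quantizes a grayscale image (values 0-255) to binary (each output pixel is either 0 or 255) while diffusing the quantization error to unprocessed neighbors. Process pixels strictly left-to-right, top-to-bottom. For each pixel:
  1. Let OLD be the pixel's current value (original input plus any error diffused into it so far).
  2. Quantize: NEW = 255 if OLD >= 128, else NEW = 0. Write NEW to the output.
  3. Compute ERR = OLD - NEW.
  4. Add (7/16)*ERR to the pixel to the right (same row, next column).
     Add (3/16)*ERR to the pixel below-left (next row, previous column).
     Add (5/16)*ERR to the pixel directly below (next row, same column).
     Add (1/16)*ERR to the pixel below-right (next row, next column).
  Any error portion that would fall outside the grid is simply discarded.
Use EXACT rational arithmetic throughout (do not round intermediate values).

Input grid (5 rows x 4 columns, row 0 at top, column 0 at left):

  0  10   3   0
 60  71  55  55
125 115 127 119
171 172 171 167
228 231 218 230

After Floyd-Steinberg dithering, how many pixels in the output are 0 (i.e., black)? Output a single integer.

(0,0): OLD=0 → NEW=0, ERR=0
(0,1): OLD=10 → NEW=0, ERR=10
(0,2): OLD=59/8 → NEW=0, ERR=59/8
(0,3): OLD=413/128 → NEW=0, ERR=413/128
(1,0): OLD=495/8 → NEW=0, ERR=495/8
(1,1): OLD=6565/64 → NEW=0, ERR=6565/64
(1,2): OLD=211789/2048 → NEW=0, ERR=211789/2048
(1,3): OLD=3332907/32768 → NEW=0, ERR=3332907/32768
(2,0): OLD=167495/1024 → NEW=255, ERR=-93625/1024
(2,1): OLD=4270057/32768 → NEW=255, ERR=-4085783/32768
(2,2): OLD=4267951/32768 → NEW=255, ERR=-4087889/32768
(2,3): OLD=3364263/32768 → NEW=0, ERR=3364263/32768
(3,0): OLD=62415899/524288 → NEW=0, ERR=62415899/524288
(3,1): OLD=1308734557/8388608 → NEW=255, ERR=-830360483/8388608
(3,2): OLD=13444003723/134217728 → NEW=0, ERR=13444003723/134217728
(3,3): OLD=504893908173/2147483648 → NEW=255, ERR=-42714422067/2147483648
(4,0): OLD=33103832455/134217728 → NEW=255, ERR=-1121688185/134217728
(4,1): OLD=239049274033/1073741824 → NEW=255, ERR=-34754891087/1073741824
(4,2): OLD=7738659236997/34359738368 → NEW=255, ERR=-1023074046843/34359738368
(4,3): OLD=119306830054067/549755813888 → NEW=255, ERR=-20880902487373/549755813888
Output grid:
  Row 0: ....  (4 black, running=4)
  Row 1: ....  (4 black, running=8)
  Row 2: ###.  (1 black, running=9)
  Row 3: .#.#  (2 black, running=11)
  Row 4: ####  (0 black, running=11)

Answer: 11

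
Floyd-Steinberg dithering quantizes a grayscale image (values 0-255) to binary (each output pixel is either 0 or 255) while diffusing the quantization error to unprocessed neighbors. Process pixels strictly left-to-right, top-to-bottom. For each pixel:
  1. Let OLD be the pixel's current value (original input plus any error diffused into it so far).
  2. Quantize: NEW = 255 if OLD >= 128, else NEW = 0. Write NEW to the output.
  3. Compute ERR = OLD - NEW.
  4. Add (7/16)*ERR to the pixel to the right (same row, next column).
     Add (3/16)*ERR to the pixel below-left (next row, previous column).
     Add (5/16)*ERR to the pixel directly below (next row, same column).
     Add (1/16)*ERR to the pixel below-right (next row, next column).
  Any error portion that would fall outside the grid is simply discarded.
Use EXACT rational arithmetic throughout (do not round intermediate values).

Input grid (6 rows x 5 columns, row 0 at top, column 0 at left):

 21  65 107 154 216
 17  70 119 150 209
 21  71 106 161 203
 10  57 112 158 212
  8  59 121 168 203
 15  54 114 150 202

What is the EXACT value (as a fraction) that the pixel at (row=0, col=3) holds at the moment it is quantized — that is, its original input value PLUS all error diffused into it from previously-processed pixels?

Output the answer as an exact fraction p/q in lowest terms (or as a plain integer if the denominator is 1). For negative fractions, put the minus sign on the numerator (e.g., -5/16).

(0,0): OLD=21 → NEW=0, ERR=21
(0,1): OLD=1187/16 → NEW=0, ERR=1187/16
(0,2): OLD=35701/256 → NEW=255, ERR=-29579/256
(0,3): OLD=423731/4096 → NEW=0, ERR=423731/4096
Target (0,3): original=154, with diffused error = 423731/4096

Answer: 423731/4096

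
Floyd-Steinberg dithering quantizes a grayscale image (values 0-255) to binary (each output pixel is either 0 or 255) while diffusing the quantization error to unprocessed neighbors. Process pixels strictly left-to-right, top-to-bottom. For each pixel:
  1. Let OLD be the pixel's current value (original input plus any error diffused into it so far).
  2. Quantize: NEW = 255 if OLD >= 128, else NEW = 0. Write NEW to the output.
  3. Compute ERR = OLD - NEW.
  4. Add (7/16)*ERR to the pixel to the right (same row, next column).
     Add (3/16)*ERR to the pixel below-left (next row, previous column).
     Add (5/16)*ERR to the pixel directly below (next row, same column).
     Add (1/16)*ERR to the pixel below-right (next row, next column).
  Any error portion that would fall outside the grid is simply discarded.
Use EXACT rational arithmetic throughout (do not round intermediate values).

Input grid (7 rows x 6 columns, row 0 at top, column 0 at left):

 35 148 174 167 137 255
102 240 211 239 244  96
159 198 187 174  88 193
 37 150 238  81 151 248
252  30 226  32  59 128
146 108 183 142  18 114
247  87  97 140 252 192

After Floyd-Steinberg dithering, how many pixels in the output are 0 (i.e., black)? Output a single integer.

Answer: 17

Derivation:
(0,0): OLD=35 → NEW=0, ERR=35
(0,1): OLD=2613/16 → NEW=255, ERR=-1467/16
(0,2): OLD=34275/256 → NEW=255, ERR=-31005/256
(0,3): OLD=466997/4096 → NEW=0, ERR=466997/4096
(0,4): OLD=12247411/65536 → NEW=255, ERR=-4464269/65536
(0,5): OLD=236136997/1048576 → NEW=255, ERR=-31249883/1048576
(1,0): OLD=24511/256 → NEW=0, ERR=24511/256
(1,1): OLD=476601/2048 → NEW=255, ERR=-45639/2048
(1,2): OLD=11734189/65536 → NEW=255, ERR=-4977491/65536
(1,3): OLD=57949225/262144 → NEW=255, ERR=-8897495/262144
(1,4): OLD=3513170907/16777216 → NEW=255, ERR=-765019173/16777216
(1,5): OLD=16771826061/268435456 → NEW=0, ERR=16771826061/268435456
(2,0): OLD=6053635/32768 → NEW=255, ERR=-2302205/32768
(2,1): OLD=159427281/1048576 → NEW=255, ERR=-107959599/1048576
(2,2): OLD=1853285811/16777216 → NEW=0, ERR=1853285811/16777216
(2,3): OLD=26632138203/134217728 → NEW=255, ERR=-7593382437/134217728
(2,4): OLD=251652677393/4294967296 → NEW=0, ERR=251652677393/4294967296
(2,5): OLD=16170328928391/68719476736 → NEW=255, ERR=-1353137639289/68719476736
(3,0): OLD=-71474605/16777216 → NEW=0, ERR=-71474605/16777216
(3,1): OLD=17754678359/134217728 → NEW=255, ERR=-16470842281/134217728
(3,2): OLD=216668834357/1073741824 → NEW=255, ERR=-57135330763/1073741824
(3,3): OLD=3980946364127/68719476736 → NEW=0, ERR=3980946364127/68719476736
(3,4): OLD=103038934904447/549755813888 → NEW=255, ERR=-37148797636993/549755813888
(3,5): OLD=1899475523183377/8796093022208 → NEW=255, ERR=-343528197479663/8796093022208
(4,0): OLD=488894368253/2147483648 → NEW=255, ERR=-58713961987/2147483648
(4,1): OLD=-1049833699367/34359738368 → NEW=0, ERR=-1049833699367/34359738368
(4,2): OLD=219018418086587/1099511627776 → NEW=255, ERR=-61357046996293/1099511627776
(4,3): OLD=170526969054151/17592186044416 → NEW=0, ERR=170526969054151/17592186044416
(4,4): OLD=10814857871727415/281474976710656 → NEW=0, ERR=10814857871727415/281474976710656
(4,5): OLD=578180061418628897/4503599627370496 → NEW=255, ERR=-570237843560847583/4503599627370496
(5,0): OLD=72417730770587/549755813888 → NEW=255, ERR=-67770001770853/549755813888
(5,1): OLD=569069986580043/17592186044416 → NEW=0, ERR=569069986580043/17592186044416
(5,2): OLD=25279456468746729/140737488355328 → NEW=255, ERR=-10608603061861911/140737488355328
(5,3): OLD=521370031329006995/4503599627370496 → NEW=0, ERR=521370031329006995/4503599627370496
(5,4): OLD=518094614389908115/9007199254740992 → NEW=0, ERR=518094614389908115/9007199254740992
(5,5): OLD=14699490757663727663/144115188075855872 → NEW=0, ERR=14699490757663727663/144115188075855872
(6,0): OLD=60388328923935681/281474976710656 → NEW=255, ERR=-11387790137281599/281474976710656
(6,1): OLD=259274376268817197/4503599627370496 → NEW=0, ERR=259274376268817197/4503599627370496
(6,2): OLD=2204230694053584101/18014398509481984 → NEW=0, ERR=2204230694053584101/18014398509481984
(6,3): OLD=67959934640615996849/288230376151711744 → NEW=255, ERR=-5538811278070497871/288230376151711744
(6,4): OLD=1327832962550632378769/4611686018427387904 → NEW=255, ERR=151853027851648463249/4611686018427387904
(6,5): OLD=17847253607364304264791/73786976294838206464 → NEW=255, ERR=-968425347819438383529/73786976294838206464
Output grid:
  Row 0: .##.##  (2 black, running=2)
  Row 1: .####.  (2 black, running=4)
  Row 2: ##.#.#  (2 black, running=6)
  Row 3: .##.##  (2 black, running=8)
  Row 4: #.#..#  (3 black, running=11)
  Row 5: #.#...  (4 black, running=15)
  Row 6: #..###  (2 black, running=17)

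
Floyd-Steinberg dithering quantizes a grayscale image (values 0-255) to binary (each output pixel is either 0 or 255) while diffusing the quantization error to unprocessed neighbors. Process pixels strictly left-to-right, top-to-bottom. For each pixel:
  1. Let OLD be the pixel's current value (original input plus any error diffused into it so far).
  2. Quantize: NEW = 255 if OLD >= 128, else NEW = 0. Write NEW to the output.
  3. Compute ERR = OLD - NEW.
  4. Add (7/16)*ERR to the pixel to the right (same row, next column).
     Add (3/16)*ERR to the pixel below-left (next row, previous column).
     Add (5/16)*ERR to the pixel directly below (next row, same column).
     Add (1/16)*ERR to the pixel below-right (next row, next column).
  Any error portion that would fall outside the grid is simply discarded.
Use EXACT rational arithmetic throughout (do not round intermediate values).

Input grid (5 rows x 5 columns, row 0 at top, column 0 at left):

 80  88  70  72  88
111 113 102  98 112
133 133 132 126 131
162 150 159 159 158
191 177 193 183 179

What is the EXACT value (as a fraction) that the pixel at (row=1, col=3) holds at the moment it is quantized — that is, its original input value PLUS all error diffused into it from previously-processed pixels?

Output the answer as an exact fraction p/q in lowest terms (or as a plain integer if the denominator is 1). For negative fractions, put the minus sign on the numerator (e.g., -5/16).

Answer: 2900175/16384

Derivation:
(0,0): OLD=80 → NEW=0, ERR=80
(0,1): OLD=123 → NEW=0, ERR=123
(0,2): OLD=1981/16 → NEW=0, ERR=1981/16
(0,3): OLD=32299/256 → NEW=0, ERR=32299/256
(0,4): OLD=586541/4096 → NEW=255, ERR=-457939/4096
(1,0): OLD=2545/16 → NEW=255, ERR=-1535/16
(1,1): OLD=17623/128 → NEW=255, ERR=-15017/128
(1,2): OLD=494419/4096 → NEW=0, ERR=494419/4096
(1,3): OLD=2900175/16384 → NEW=255, ERR=-1277745/16384
Target (1,3): original=98, with diffused error = 2900175/16384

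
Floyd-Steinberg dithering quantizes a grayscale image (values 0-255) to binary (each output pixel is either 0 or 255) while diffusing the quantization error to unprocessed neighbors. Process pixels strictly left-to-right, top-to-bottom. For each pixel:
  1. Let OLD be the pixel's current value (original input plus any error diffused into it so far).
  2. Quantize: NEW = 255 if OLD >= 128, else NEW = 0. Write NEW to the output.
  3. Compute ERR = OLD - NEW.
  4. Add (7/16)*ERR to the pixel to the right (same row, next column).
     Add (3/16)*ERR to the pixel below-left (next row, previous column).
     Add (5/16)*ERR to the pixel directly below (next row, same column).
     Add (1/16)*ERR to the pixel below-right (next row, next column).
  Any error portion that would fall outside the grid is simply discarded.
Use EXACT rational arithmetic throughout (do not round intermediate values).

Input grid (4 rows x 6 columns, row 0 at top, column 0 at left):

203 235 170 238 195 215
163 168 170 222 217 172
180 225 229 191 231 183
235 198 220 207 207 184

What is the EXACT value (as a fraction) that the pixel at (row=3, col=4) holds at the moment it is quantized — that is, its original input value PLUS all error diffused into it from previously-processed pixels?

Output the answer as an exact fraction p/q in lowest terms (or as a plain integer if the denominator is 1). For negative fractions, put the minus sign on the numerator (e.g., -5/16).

Answer: 29802663781839/137438953472

Derivation:
(0,0): OLD=203 → NEW=255, ERR=-52
(0,1): OLD=849/4 → NEW=255, ERR=-171/4
(0,2): OLD=9683/64 → NEW=255, ERR=-6637/64
(0,3): OLD=197253/1024 → NEW=255, ERR=-63867/1024
(0,4): OLD=2747811/16384 → NEW=255, ERR=-1430109/16384
(0,5): OLD=46350197/262144 → NEW=255, ERR=-20496523/262144
(1,0): OLD=8879/64 → NEW=255, ERR=-7441/64
(1,1): OLD=41513/512 → NEW=0, ERR=41513/512
(1,2): OLD=2600125/16384 → NEW=255, ERR=-1577795/16384
(1,3): OLD=9013161/65536 → NEW=255, ERR=-7698519/65536
(1,4): OLD=502357195/4194304 → NEW=0, ERR=502357195/4194304
(1,5): OLD=13053395229/67108864 → NEW=255, ERR=-4059365091/67108864
(2,0): OLD=1301459/8192 → NEW=255, ERR=-787501/8192
(2,1): OLD=47961185/262144 → NEW=255, ERR=-18885535/262144
(2,2): OLD=630945699/4194304 → NEW=255, ERR=-438601821/4194304
(2,3): OLD=4193605131/33554432 → NEW=0, ERR=4193605131/33554432
(2,4): OLD=326872030049/1073741824 → NEW=255, ERR=53067864929/1073741824
(2,5): OLD=3319245349815/17179869184 → NEW=255, ERR=-1061621292105/17179869184
(3,0): OLD=803004675/4194304 → NEW=255, ERR=-266542845/4194304
(3,1): OLD=4095953191/33554432 → NEW=0, ERR=4095953191/33554432
(3,2): OLD=69701333525/268435456 → NEW=255, ERR=1250292245/268435456
(3,3): OLD=4309139453519/17179869184 → NEW=255, ERR=-71727188401/17179869184
(3,4): OLD=29802663781839/137438953472 → NEW=255, ERR=-5244269353521/137438953472
Target (3,4): original=207, with diffused error = 29802663781839/137438953472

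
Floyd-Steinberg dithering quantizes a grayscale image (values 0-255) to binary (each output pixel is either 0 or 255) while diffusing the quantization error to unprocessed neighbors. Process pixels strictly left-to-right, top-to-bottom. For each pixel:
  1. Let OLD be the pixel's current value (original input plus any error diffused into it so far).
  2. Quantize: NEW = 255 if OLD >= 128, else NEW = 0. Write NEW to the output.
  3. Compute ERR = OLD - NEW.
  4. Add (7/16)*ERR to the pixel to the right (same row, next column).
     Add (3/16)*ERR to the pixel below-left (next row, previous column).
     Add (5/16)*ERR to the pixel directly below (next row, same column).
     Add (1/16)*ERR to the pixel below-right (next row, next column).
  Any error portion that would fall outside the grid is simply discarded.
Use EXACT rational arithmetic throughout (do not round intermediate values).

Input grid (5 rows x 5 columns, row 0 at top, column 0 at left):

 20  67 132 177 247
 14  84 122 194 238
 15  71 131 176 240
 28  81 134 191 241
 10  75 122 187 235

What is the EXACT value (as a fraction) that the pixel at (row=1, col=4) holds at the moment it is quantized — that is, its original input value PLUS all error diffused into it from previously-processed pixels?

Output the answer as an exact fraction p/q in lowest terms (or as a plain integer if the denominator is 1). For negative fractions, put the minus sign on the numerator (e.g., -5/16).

Answer: 194745777/1048576

Derivation:
(0,0): OLD=20 → NEW=0, ERR=20
(0,1): OLD=303/4 → NEW=0, ERR=303/4
(0,2): OLD=10569/64 → NEW=255, ERR=-5751/64
(0,3): OLD=140991/1024 → NEW=255, ERR=-120129/1024
(0,4): OLD=3205945/16384 → NEW=255, ERR=-971975/16384
(1,0): OLD=2205/64 → NEW=0, ERR=2205/64
(1,1): OLD=54859/512 → NEW=0, ERR=54859/512
(1,2): OLD=2023975/16384 → NEW=0, ERR=2023975/16384
(1,3): OLD=12756315/65536 → NEW=255, ERR=-3955365/65536
(1,4): OLD=194745777/1048576 → NEW=255, ERR=-72641103/1048576
Target (1,4): original=238, with diffused error = 194745777/1048576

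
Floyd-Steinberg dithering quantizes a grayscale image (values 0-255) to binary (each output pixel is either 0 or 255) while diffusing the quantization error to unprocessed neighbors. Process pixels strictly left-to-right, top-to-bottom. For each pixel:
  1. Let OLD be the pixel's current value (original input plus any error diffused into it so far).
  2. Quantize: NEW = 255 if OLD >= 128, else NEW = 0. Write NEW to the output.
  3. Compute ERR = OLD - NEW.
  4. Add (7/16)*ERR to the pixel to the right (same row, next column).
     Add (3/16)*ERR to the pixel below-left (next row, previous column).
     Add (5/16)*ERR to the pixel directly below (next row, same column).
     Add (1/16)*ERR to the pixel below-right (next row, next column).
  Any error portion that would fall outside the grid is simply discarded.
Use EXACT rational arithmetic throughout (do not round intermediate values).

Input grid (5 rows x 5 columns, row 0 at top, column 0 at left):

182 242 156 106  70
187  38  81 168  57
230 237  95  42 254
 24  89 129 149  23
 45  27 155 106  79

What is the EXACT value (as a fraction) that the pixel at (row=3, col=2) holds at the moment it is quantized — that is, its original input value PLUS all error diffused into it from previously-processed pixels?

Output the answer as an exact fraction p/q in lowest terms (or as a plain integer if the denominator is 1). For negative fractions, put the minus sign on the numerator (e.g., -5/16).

Answer: 825038021433/4294967296

Derivation:
(0,0): OLD=182 → NEW=255, ERR=-73
(0,1): OLD=3361/16 → NEW=255, ERR=-719/16
(0,2): OLD=34903/256 → NEW=255, ERR=-30377/256
(0,3): OLD=221537/4096 → NEW=0, ERR=221537/4096
(0,4): OLD=6138279/65536 → NEW=0, ERR=6138279/65536
(1,0): OLD=39875/256 → NEW=255, ERR=-25405/256
(1,1): OLD=-94763/2048 → NEW=0, ERR=-94763/2048
(1,2): OLD=2032121/65536 → NEW=0, ERR=2032121/65536
(1,3): OLD=54686725/262144 → NEW=255, ERR=-12159995/262144
(1,4): OLD=290899311/4194304 → NEW=0, ERR=290899311/4194304
(2,0): OLD=6236151/32768 → NEW=255, ERR=-2119689/32768
(2,1): OLD=203267469/1048576 → NEW=255, ERR=-64119411/1048576
(2,2): OLD=1113130727/16777216 → NEW=0, ERR=1113130727/16777216
(2,3): OLD=19186020549/268435456 → NEW=0, ERR=19186020549/268435456
(2,4): OLD=1305859781667/4294967296 → NEW=255, ERR=210643121187/4294967296
(3,0): OLD=-128855289/16777216 → NEW=0, ERR=-128855289/16777216
(3,1): OLD=10056663547/134217728 → NEW=0, ERR=10056663547/134217728
(3,2): OLD=825038021433/4294967296 → NEW=255, ERR=-270178639047/4294967296
Target (3,2): original=129, with diffused error = 825038021433/4294967296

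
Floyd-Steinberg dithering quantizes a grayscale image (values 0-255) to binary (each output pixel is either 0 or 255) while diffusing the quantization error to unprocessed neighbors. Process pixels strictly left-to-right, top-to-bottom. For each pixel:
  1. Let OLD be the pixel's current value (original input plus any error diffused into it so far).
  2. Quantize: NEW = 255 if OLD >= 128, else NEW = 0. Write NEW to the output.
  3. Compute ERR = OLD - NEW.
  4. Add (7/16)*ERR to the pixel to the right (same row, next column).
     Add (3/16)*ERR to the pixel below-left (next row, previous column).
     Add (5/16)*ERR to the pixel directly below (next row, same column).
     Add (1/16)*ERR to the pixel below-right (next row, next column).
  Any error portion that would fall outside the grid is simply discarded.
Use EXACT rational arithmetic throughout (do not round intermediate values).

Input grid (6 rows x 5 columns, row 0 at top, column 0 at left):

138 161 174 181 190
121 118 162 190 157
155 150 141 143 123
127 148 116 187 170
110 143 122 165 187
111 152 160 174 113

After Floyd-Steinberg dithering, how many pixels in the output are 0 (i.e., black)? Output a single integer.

(0,0): OLD=138 → NEW=255, ERR=-117
(0,1): OLD=1757/16 → NEW=0, ERR=1757/16
(0,2): OLD=56843/256 → NEW=255, ERR=-8437/256
(0,3): OLD=682317/4096 → NEW=255, ERR=-362163/4096
(0,4): OLD=9916699/65536 → NEW=255, ERR=-6794981/65536
(1,0): OLD=26887/256 → NEW=0, ERR=26887/256
(1,1): OLD=378417/2048 → NEW=255, ERR=-143823/2048
(1,2): OLD=7291653/65536 → NEW=0, ERR=7291653/65536
(1,3): OLD=49688289/262144 → NEW=255, ERR=-17158431/262144
(1,4): OLD=379318659/4194304 → NEW=0, ERR=379318659/4194304
(2,0): OLD=5723051/32768 → NEW=255, ERR=-2632789/32768
(2,1): OLD=126173705/1048576 → NEW=0, ERR=126173705/1048576
(2,2): OLD=3552597083/16777216 → NEW=255, ERR=-725592997/16777216
(2,3): OLD=34234908385/268435456 → NEW=0, ERR=34234908385/268435456
(2,4): OLD=871737073639/4294967296 → NEW=255, ERR=-223479586841/4294967296
(3,0): OLD=2087981307/16777216 → NEW=0, ERR=2087981307/16777216
(3,1): OLD=30456723039/134217728 → NEW=255, ERR=-3768797601/134217728
(3,2): OLD=522410793797/4294967296 → NEW=0, ERR=522410793797/4294967296
(3,3): OLD=2298752476157/8589934592 → NEW=255, ERR=108319155197/8589934592
(3,4): OLD=22983577376529/137438953472 → NEW=255, ERR=-12063355758831/137438953472
(4,0): OLD=308436060757/2147483648 → NEW=255, ERR=-239172269483/2147483648
(4,1): OLD=7977221380309/68719476736 → NEW=0, ERR=7977221380309/68719476736
(4,2): OLD=232443867107611/1099511627776 → NEW=255, ERR=-47931597975269/1099511627776
(4,3): OLD=2480730395827925/17592186044416 → NEW=255, ERR=-2005277045498155/17592186044416
(4,4): OLD=31100171270597203/281474976710656 → NEW=0, ERR=31100171270597203/281474976710656
(5,0): OLD=107709891706783/1099511627776 → NEW=0, ERR=107709891706783/1099511627776
(5,1): OLD=1899954117611165/8796093022208 → NEW=255, ERR=-343049603051875/8796093022208
(5,2): OLD=32425111529821829/281474976710656 → NEW=0, ERR=32425111529821829/281474976710656
(5,3): OLD=232802494240372363/1125899906842624 → NEW=255, ERR=-54301982004496757/1125899906842624
(5,4): OLD=2149178852040049033/18014398509481984 → NEW=0, ERR=2149178852040049033/18014398509481984
Output grid:
  Row 0: #.###  (1 black, running=1)
  Row 1: .#.#.  (3 black, running=4)
  Row 2: #.#.#  (2 black, running=6)
  Row 3: .#.##  (2 black, running=8)
  Row 4: #.##.  (2 black, running=10)
  Row 5: .#.#.  (3 black, running=13)

Answer: 13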